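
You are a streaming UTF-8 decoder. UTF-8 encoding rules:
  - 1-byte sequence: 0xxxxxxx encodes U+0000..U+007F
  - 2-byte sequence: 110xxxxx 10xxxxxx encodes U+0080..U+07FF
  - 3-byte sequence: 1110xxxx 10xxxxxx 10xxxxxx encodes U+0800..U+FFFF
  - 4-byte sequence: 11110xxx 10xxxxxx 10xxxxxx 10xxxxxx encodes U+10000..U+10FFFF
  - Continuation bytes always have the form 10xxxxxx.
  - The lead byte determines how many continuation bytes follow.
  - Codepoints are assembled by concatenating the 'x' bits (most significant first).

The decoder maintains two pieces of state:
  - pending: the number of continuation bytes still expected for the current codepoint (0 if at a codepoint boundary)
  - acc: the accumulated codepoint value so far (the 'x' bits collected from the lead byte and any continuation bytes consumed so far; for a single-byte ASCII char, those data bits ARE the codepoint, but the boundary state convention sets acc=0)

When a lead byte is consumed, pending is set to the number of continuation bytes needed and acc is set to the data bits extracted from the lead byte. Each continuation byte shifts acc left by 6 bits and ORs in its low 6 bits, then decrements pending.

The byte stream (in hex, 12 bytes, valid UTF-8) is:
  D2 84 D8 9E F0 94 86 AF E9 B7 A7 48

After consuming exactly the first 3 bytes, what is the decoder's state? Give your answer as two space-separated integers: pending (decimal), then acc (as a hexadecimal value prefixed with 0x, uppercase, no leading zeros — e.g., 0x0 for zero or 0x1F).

Answer: 1 0x18

Derivation:
Byte[0]=D2: 2-byte lead. pending=1, acc=0x12
Byte[1]=84: continuation. acc=(acc<<6)|0x04=0x484, pending=0
Byte[2]=D8: 2-byte lead. pending=1, acc=0x18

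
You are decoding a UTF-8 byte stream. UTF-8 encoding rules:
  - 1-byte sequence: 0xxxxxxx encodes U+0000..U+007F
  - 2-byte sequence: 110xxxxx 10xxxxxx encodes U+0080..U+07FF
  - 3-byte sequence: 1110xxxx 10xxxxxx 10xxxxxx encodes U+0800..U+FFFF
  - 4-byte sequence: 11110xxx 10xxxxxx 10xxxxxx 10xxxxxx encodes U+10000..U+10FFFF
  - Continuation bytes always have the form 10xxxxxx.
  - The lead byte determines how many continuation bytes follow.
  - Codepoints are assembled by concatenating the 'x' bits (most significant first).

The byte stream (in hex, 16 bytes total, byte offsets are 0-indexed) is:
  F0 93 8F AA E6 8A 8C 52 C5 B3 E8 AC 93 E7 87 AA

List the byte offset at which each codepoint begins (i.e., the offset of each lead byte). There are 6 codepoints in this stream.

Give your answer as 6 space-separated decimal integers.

Byte[0]=F0: 4-byte lead, need 3 cont bytes. acc=0x0
Byte[1]=93: continuation. acc=(acc<<6)|0x13=0x13
Byte[2]=8F: continuation. acc=(acc<<6)|0x0F=0x4CF
Byte[3]=AA: continuation. acc=(acc<<6)|0x2A=0x133EA
Completed: cp=U+133EA (starts at byte 0)
Byte[4]=E6: 3-byte lead, need 2 cont bytes. acc=0x6
Byte[5]=8A: continuation. acc=(acc<<6)|0x0A=0x18A
Byte[6]=8C: continuation. acc=(acc<<6)|0x0C=0x628C
Completed: cp=U+628C (starts at byte 4)
Byte[7]=52: 1-byte ASCII. cp=U+0052
Byte[8]=C5: 2-byte lead, need 1 cont bytes. acc=0x5
Byte[9]=B3: continuation. acc=(acc<<6)|0x33=0x173
Completed: cp=U+0173 (starts at byte 8)
Byte[10]=E8: 3-byte lead, need 2 cont bytes. acc=0x8
Byte[11]=AC: continuation. acc=(acc<<6)|0x2C=0x22C
Byte[12]=93: continuation. acc=(acc<<6)|0x13=0x8B13
Completed: cp=U+8B13 (starts at byte 10)
Byte[13]=E7: 3-byte lead, need 2 cont bytes. acc=0x7
Byte[14]=87: continuation. acc=(acc<<6)|0x07=0x1C7
Byte[15]=AA: continuation. acc=(acc<<6)|0x2A=0x71EA
Completed: cp=U+71EA (starts at byte 13)

Answer: 0 4 7 8 10 13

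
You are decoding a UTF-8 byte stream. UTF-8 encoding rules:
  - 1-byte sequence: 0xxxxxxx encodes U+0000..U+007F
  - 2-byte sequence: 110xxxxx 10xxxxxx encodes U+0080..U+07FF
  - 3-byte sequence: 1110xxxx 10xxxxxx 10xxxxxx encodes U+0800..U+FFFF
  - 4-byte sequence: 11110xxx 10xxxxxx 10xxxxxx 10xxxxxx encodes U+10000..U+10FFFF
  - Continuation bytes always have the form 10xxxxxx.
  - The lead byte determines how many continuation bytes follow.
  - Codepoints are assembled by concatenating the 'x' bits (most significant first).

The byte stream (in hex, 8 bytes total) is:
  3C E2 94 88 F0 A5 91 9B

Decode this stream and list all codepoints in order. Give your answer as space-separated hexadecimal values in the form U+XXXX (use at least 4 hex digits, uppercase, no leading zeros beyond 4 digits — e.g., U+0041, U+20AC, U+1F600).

Byte[0]=3C: 1-byte ASCII. cp=U+003C
Byte[1]=E2: 3-byte lead, need 2 cont bytes. acc=0x2
Byte[2]=94: continuation. acc=(acc<<6)|0x14=0x94
Byte[3]=88: continuation. acc=(acc<<6)|0x08=0x2508
Completed: cp=U+2508 (starts at byte 1)
Byte[4]=F0: 4-byte lead, need 3 cont bytes. acc=0x0
Byte[5]=A5: continuation. acc=(acc<<6)|0x25=0x25
Byte[6]=91: continuation. acc=(acc<<6)|0x11=0x951
Byte[7]=9B: continuation. acc=(acc<<6)|0x1B=0x2545B
Completed: cp=U+2545B (starts at byte 4)

Answer: U+003C U+2508 U+2545B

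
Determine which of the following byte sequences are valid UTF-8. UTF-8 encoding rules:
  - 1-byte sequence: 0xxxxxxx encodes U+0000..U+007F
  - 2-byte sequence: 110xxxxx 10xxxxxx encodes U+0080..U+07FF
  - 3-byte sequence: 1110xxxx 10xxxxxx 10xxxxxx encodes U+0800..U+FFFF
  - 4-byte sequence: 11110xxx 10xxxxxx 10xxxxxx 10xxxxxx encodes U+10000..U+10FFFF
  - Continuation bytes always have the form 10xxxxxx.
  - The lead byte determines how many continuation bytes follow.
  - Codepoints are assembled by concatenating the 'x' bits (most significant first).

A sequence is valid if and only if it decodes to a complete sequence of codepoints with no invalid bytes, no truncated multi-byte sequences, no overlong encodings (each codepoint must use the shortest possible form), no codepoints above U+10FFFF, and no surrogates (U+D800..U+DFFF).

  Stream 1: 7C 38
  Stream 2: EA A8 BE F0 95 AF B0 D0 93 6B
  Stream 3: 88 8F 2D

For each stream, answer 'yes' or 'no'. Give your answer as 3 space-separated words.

Answer: yes yes no

Derivation:
Stream 1: decodes cleanly. VALID
Stream 2: decodes cleanly. VALID
Stream 3: error at byte offset 0. INVALID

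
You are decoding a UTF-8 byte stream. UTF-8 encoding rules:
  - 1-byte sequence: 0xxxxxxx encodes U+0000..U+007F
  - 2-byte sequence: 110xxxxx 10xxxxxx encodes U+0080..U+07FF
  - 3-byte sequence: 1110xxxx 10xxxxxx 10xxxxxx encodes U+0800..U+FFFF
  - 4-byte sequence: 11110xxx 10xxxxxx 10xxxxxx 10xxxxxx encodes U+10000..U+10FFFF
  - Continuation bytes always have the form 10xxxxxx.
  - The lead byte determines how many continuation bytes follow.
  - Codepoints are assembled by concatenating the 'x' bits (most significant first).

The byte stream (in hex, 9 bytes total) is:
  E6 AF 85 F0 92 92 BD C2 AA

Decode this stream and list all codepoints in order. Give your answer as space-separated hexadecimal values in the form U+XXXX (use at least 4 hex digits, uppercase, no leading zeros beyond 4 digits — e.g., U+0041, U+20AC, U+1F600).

Answer: U+6BC5 U+124BD U+00AA

Derivation:
Byte[0]=E6: 3-byte lead, need 2 cont bytes. acc=0x6
Byte[1]=AF: continuation. acc=(acc<<6)|0x2F=0x1AF
Byte[2]=85: continuation. acc=(acc<<6)|0x05=0x6BC5
Completed: cp=U+6BC5 (starts at byte 0)
Byte[3]=F0: 4-byte lead, need 3 cont bytes. acc=0x0
Byte[4]=92: continuation. acc=(acc<<6)|0x12=0x12
Byte[5]=92: continuation. acc=(acc<<6)|0x12=0x492
Byte[6]=BD: continuation. acc=(acc<<6)|0x3D=0x124BD
Completed: cp=U+124BD (starts at byte 3)
Byte[7]=C2: 2-byte lead, need 1 cont bytes. acc=0x2
Byte[8]=AA: continuation. acc=(acc<<6)|0x2A=0xAA
Completed: cp=U+00AA (starts at byte 7)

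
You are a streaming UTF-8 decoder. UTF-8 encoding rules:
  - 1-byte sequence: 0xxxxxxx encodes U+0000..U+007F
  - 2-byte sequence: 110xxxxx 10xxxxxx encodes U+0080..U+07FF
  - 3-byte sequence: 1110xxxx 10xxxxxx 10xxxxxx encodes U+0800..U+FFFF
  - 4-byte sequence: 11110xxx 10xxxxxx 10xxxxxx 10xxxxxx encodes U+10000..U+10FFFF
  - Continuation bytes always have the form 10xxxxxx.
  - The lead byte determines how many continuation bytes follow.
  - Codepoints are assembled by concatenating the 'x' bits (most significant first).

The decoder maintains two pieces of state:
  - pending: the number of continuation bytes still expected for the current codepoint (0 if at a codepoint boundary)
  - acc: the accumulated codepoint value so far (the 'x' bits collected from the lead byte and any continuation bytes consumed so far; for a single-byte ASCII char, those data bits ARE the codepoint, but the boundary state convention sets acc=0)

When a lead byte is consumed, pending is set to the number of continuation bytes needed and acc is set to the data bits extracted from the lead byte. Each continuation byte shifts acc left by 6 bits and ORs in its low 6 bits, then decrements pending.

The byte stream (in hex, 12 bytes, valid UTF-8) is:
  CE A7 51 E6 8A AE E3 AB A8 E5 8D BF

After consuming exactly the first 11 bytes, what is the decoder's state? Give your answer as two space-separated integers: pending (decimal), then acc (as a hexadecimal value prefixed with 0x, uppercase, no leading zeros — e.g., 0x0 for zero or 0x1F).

Answer: 1 0x14D

Derivation:
Byte[0]=CE: 2-byte lead. pending=1, acc=0xE
Byte[1]=A7: continuation. acc=(acc<<6)|0x27=0x3A7, pending=0
Byte[2]=51: 1-byte. pending=0, acc=0x0
Byte[3]=E6: 3-byte lead. pending=2, acc=0x6
Byte[4]=8A: continuation. acc=(acc<<6)|0x0A=0x18A, pending=1
Byte[5]=AE: continuation. acc=(acc<<6)|0x2E=0x62AE, pending=0
Byte[6]=E3: 3-byte lead. pending=2, acc=0x3
Byte[7]=AB: continuation. acc=(acc<<6)|0x2B=0xEB, pending=1
Byte[8]=A8: continuation. acc=(acc<<6)|0x28=0x3AE8, pending=0
Byte[9]=E5: 3-byte lead. pending=2, acc=0x5
Byte[10]=8D: continuation. acc=(acc<<6)|0x0D=0x14D, pending=1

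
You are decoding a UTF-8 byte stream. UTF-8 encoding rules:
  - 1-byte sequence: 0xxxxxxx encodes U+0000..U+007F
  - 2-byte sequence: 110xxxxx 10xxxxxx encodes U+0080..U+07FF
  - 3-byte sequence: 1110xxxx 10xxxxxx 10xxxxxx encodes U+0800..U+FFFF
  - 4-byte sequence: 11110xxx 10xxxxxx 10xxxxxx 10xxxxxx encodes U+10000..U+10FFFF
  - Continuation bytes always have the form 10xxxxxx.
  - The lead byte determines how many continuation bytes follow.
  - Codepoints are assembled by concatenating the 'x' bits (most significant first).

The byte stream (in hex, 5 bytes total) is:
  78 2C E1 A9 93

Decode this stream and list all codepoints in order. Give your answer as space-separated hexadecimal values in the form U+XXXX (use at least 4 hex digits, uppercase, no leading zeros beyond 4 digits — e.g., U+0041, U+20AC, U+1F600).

Byte[0]=78: 1-byte ASCII. cp=U+0078
Byte[1]=2C: 1-byte ASCII. cp=U+002C
Byte[2]=E1: 3-byte lead, need 2 cont bytes. acc=0x1
Byte[3]=A9: continuation. acc=(acc<<6)|0x29=0x69
Byte[4]=93: continuation. acc=(acc<<6)|0x13=0x1A53
Completed: cp=U+1A53 (starts at byte 2)

Answer: U+0078 U+002C U+1A53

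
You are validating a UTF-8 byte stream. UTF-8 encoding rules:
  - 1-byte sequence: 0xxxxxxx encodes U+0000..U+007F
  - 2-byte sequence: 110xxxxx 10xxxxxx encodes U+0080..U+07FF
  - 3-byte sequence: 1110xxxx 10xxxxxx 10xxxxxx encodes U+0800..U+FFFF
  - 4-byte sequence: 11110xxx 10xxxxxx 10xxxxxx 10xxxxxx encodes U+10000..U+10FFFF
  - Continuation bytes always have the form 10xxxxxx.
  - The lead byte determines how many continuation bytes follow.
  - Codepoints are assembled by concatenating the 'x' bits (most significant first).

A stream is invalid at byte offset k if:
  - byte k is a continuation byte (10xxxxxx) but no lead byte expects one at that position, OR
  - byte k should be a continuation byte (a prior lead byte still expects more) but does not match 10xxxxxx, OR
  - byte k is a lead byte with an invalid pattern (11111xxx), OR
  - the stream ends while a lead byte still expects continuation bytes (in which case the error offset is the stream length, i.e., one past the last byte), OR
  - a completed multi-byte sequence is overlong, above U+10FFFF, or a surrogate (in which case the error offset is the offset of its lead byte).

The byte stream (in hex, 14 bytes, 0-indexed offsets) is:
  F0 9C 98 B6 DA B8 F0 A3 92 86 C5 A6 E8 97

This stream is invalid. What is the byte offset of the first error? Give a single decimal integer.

Byte[0]=F0: 4-byte lead, need 3 cont bytes. acc=0x0
Byte[1]=9C: continuation. acc=(acc<<6)|0x1C=0x1C
Byte[2]=98: continuation. acc=(acc<<6)|0x18=0x718
Byte[3]=B6: continuation. acc=(acc<<6)|0x36=0x1C636
Completed: cp=U+1C636 (starts at byte 0)
Byte[4]=DA: 2-byte lead, need 1 cont bytes. acc=0x1A
Byte[5]=B8: continuation. acc=(acc<<6)|0x38=0x6B8
Completed: cp=U+06B8 (starts at byte 4)
Byte[6]=F0: 4-byte lead, need 3 cont bytes. acc=0x0
Byte[7]=A3: continuation. acc=(acc<<6)|0x23=0x23
Byte[8]=92: continuation. acc=(acc<<6)|0x12=0x8D2
Byte[9]=86: continuation. acc=(acc<<6)|0x06=0x23486
Completed: cp=U+23486 (starts at byte 6)
Byte[10]=C5: 2-byte lead, need 1 cont bytes. acc=0x5
Byte[11]=A6: continuation. acc=(acc<<6)|0x26=0x166
Completed: cp=U+0166 (starts at byte 10)
Byte[12]=E8: 3-byte lead, need 2 cont bytes. acc=0x8
Byte[13]=97: continuation. acc=(acc<<6)|0x17=0x217
Byte[14]: stream ended, expected continuation. INVALID

Answer: 14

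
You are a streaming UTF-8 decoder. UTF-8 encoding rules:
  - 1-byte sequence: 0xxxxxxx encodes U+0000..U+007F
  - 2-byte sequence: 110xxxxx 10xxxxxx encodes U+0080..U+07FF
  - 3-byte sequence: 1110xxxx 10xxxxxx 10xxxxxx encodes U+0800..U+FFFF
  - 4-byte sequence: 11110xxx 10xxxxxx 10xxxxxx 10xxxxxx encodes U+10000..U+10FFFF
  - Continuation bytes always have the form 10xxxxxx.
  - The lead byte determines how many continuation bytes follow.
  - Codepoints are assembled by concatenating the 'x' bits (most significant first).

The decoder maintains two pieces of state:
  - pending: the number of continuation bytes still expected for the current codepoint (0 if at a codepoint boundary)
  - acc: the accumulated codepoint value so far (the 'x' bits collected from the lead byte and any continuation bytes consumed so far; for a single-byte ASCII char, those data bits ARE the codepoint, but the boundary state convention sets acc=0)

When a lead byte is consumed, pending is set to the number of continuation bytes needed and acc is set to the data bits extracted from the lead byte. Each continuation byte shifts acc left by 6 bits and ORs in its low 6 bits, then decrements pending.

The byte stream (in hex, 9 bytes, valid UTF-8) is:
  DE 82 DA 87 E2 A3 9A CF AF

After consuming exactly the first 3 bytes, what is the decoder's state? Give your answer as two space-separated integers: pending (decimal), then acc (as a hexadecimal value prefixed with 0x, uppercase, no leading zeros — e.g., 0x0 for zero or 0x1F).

Answer: 1 0x1A

Derivation:
Byte[0]=DE: 2-byte lead. pending=1, acc=0x1E
Byte[1]=82: continuation. acc=(acc<<6)|0x02=0x782, pending=0
Byte[2]=DA: 2-byte lead. pending=1, acc=0x1A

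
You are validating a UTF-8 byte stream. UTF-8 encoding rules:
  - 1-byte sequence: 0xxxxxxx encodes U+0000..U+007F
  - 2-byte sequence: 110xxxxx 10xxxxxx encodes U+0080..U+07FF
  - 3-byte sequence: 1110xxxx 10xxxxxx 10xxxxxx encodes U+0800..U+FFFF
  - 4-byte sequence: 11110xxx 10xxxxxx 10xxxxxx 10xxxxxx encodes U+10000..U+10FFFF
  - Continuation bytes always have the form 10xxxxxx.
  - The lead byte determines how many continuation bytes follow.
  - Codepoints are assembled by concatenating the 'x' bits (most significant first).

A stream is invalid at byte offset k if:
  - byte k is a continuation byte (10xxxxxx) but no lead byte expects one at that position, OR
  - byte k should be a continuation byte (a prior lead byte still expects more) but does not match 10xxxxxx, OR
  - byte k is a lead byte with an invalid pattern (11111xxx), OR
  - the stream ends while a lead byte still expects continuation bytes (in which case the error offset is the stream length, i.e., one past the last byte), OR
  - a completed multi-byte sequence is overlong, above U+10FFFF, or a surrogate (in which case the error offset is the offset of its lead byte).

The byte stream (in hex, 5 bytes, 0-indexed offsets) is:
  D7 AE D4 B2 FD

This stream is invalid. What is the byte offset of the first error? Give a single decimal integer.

Answer: 4

Derivation:
Byte[0]=D7: 2-byte lead, need 1 cont bytes. acc=0x17
Byte[1]=AE: continuation. acc=(acc<<6)|0x2E=0x5EE
Completed: cp=U+05EE (starts at byte 0)
Byte[2]=D4: 2-byte lead, need 1 cont bytes. acc=0x14
Byte[3]=B2: continuation. acc=(acc<<6)|0x32=0x532
Completed: cp=U+0532 (starts at byte 2)
Byte[4]=FD: INVALID lead byte (not 0xxx/110x/1110/11110)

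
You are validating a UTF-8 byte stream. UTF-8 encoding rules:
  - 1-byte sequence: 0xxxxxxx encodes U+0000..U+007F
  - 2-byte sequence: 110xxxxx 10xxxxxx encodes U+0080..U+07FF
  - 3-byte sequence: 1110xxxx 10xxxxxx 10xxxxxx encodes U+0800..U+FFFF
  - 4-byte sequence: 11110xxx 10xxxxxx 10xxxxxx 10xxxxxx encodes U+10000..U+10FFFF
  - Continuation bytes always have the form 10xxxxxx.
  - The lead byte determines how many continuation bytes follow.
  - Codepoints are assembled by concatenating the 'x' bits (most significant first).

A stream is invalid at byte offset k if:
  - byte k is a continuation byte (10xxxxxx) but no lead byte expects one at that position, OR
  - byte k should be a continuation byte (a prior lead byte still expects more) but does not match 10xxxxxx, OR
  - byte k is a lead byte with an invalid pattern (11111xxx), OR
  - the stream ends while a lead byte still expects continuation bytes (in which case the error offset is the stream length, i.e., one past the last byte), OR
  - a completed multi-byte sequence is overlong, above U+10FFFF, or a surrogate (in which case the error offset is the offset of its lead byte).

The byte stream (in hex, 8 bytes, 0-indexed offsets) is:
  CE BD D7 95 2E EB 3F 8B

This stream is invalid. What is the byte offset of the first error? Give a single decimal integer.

Answer: 6

Derivation:
Byte[0]=CE: 2-byte lead, need 1 cont bytes. acc=0xE
Byte[1]=BD: continuation. acc=(acc<<6)|0x3D=0x3BD
Completed: cp=U+03BD (starts at byte 0)
Byte[2]=D7: 2-byte lead, need 1 cont bytes. acc=0x17
Byte[3]=95: continuation. acc=(acc<<6)|0x15=0x5D5
Completed: cp=U+05D5 (starts at byte 2)
Byte[4]=2E: 1-byte ASCII. cp=U+002E
Byte[5]=EB: 3-byte lead, need 2 cont bytes. acc=0xB
Byte[6]=3F: expected 10xxxxxx continuation. INVALID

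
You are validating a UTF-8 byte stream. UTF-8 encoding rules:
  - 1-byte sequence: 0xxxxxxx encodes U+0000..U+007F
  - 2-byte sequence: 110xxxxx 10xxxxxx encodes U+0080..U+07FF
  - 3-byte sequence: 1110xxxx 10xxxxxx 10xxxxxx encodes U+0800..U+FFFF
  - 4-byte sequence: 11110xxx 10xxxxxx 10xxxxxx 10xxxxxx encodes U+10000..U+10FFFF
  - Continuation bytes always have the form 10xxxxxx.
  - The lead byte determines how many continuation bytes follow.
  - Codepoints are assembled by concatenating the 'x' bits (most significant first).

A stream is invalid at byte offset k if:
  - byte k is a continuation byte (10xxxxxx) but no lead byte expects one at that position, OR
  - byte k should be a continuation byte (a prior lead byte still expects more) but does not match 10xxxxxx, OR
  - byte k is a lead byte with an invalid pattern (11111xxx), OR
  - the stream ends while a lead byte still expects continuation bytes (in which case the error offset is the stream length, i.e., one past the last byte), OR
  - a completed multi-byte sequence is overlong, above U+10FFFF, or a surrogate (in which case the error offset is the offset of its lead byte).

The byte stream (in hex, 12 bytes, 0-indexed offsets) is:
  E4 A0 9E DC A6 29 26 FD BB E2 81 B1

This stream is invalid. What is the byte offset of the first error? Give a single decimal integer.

Byte[0]=E4: 3-byte lead, need 2 cont bytes. acc=0x4
Byte[1]=A0: continuation. acc=(acc<<6)|0x20=0x120
Byte[2]=9E: continuation. acc=(acc<<6)|0x1E=0x481E
Completed: cp=U+481E (starts at byte 0)
Byte[3]=DC: 2-byte lead, need 1 cont bytes. acc=0x1C
Byte[4]=A6: continuation. acc=(acc<<6)|0x26=0x726
Completed: cp=U+0726 (starts at byte 3)
Byte[5]=29: 1-byte ASCII. cp=U+0029
Byte[6]=26: 1-byte ASCII. cp=U+0026
Byte[7]=FD: INVALID lead byte (not 0xxx/110x/1110/11110)

Answer: 7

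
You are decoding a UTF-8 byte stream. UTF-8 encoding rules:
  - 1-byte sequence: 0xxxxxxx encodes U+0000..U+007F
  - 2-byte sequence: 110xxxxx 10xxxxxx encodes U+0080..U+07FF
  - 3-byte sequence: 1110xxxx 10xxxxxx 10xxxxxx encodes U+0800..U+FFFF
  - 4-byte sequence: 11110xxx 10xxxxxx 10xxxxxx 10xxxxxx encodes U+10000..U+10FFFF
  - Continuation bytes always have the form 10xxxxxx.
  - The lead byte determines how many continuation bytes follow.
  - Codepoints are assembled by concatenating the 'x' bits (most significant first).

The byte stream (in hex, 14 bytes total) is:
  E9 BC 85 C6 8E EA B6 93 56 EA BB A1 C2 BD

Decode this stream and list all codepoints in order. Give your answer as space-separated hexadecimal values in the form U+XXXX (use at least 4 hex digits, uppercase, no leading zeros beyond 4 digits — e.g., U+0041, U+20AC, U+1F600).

Byte[0]=E9: 3-byte lead, need 2 cont bytes. acc=0x9
Byte[1]=BC: continuation. acc=(acc<<6)|0x3C=0x27C
Byte[2]=85: continuation. acc=(acc<<6)|0x05=0x9F05
Completed: cp=U+9F05 (starts at byte 0)
Byte[3]=C6: 2-byte lead, need 1 cont bytes. acc=0x6
Byte[4]=8E: continuation. acc=(acc<<6)|0x0E=0x18E
Completed: cp=U+018E (starts at byte 3)
Byte[5]=EA: 3-byte lead, need 2 cont bytes. acc=0xA
Byte[6]=B6: continuation. acc=(acc<<6)|0x36=0x2B6
Byte[7]=93: continuation. acc=(acc<<6)|0x13=0xAD93
Completed: cp=U+AD93 (starts at byte 5)
Byte[8]=56: 1-byte ASCII. cp=U+0056
Byte[9]=EA: 3-byte lead, need 2 cont bytes. acc=0xA
Byte[10]=BB: continuation. acc=(acc<<6)|0x3B=0x2BB
Byte[11]=A1: continuation. acc=(acc<<6)|0x21=0xAEE1
Completed: cp=U+AEE1 (starts at byte 9)
Byte[12]=C2: 2-byte lead, need 1 cont bytes. acc=0x2
Byte[13]=BD: continuation. acc=(acc<<6)|0x3D=0xBD
Completed: cp=U+00BD (starts at byte 12)

Answer: U+9F05 U+018E U+AD93 U+0056 U+AEE1 U+00BD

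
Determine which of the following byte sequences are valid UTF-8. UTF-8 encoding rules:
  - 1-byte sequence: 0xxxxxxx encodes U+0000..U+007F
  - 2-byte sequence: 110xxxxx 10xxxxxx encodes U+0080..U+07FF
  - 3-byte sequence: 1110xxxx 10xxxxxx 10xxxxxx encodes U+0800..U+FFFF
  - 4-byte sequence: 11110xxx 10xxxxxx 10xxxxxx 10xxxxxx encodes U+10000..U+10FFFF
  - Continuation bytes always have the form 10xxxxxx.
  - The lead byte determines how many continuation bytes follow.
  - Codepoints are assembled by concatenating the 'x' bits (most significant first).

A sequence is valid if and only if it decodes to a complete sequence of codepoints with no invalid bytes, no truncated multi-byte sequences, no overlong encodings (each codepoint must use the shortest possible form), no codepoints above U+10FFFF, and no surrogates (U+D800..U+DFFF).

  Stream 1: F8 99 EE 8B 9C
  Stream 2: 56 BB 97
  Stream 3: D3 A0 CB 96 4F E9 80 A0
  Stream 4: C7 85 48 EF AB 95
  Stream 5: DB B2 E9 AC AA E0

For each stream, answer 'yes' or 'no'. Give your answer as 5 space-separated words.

Answer: no no yes yes no

Derivation:
Stream 1: error at byte offset 0. INVALID
Stream 2: error at byte offset 1. INVALID
Stream 3: decodes cleanly. VALID
Stream 4: decodes cleanly. VALID
Stream 5: error at byte offset 6. INVALID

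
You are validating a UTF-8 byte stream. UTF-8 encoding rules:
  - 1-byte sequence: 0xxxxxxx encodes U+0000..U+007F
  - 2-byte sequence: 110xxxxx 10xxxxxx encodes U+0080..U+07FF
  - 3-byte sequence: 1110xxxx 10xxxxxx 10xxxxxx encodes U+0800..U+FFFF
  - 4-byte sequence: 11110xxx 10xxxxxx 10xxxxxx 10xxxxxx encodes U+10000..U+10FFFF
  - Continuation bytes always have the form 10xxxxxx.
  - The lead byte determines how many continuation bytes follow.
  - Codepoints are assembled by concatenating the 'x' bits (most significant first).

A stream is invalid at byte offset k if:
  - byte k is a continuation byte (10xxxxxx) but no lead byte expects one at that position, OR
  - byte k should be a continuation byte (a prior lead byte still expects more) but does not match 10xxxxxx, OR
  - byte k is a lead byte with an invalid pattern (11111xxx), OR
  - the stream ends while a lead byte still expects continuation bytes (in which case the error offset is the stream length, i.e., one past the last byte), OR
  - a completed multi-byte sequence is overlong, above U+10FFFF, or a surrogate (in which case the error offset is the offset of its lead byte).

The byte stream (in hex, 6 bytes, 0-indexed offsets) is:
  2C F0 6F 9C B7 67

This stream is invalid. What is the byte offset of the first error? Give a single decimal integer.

Byte[0]=2C: 1-byte ASCII. cp=U+002C
Byte[1]=F0: 4-byte lead, need 3 cont bytes. acc=0x0
Byte[2]=6F: expected 10xxxxxx continuation. INVALID

Answer: 2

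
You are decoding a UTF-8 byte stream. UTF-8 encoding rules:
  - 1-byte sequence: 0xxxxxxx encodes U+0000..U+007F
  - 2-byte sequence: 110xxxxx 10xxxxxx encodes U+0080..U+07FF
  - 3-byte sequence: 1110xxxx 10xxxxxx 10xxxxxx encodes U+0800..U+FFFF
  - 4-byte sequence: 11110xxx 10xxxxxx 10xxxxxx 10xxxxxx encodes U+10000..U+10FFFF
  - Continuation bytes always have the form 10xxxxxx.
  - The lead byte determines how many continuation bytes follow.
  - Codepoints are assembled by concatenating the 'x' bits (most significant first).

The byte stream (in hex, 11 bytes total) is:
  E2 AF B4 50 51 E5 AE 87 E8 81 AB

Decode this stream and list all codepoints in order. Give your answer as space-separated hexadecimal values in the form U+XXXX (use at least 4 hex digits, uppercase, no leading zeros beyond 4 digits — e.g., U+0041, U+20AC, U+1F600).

Answer: U+2BF4 U+0050 U+0051 U+5B87 U+806B

Derivation:
Byte[0]=E2: 3-byte lead, need 2 cont bytes. acc=0x2
Byte[1]=AF: continuation. acc=(acc<<6)|0x2F=0xAF
Byte[2]=B4: continuation. acc=(acc<<6)|0x34=0x2BF4
Completed: cp=U+2BF4 (starts at byte 0)
Byte[3]=50: 1-byte ASCII. cp=U+0050
Byte[4]=51: 1-byte ASCII. cp=U+0051
Byte[5]=E5: 3-byte lead, need 2 cont bytes. acc=0x5
Byte[6]=AE: continuation. acc=(acc<<6)|0x2E=0x16E
Byte[7]=87: continuation. acc=(acc<<6)|0x07=0x5B87
Completed: cp=U+5B87 (starts at byte 5)
Byte[8]=E8: 3-byte lead, need 2 cont bytes. acc=0x8
Byte[9]=81: continuation. acc=(acc<<6)|0x01=0x201
Byte[10]=AB: continuation. acc=(acc<<6)|0x2B=0x806B
Completed: cp=U+806B (starts at byte 8)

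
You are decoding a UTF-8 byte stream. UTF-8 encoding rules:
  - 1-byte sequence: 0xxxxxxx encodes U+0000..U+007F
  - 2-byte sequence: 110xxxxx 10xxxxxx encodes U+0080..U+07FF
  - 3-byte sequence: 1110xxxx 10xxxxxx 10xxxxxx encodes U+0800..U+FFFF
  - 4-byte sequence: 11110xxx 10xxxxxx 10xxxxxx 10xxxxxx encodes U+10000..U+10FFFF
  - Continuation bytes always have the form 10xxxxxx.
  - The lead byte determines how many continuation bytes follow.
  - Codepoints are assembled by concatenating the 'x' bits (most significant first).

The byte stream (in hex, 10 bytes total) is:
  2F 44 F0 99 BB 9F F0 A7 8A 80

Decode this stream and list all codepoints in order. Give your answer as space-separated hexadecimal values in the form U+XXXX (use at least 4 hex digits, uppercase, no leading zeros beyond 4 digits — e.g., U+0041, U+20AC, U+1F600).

Byte[0]=2F: 1-byte ASCII. cp=U+002F
Byte[1]=44: 1-byte ASCII. cp=U+0044
Byte[2]=F0: 4-byte lead, need 3 cont bytes. acc=0x0
Byte[3]=99: continuation. acc=(acc<<6)|0x19=0x19
Byte[4]=BB: continuation. acc=(acc<<6)|0x3B=0x67B
Byte[5]=9F: continuation. acc=(acc<<6)|0x1F=0x19EDF
Completed: cp=U+19EDF (starts at byte 2)
Byte[6]=F0: 4-byte lead, need 3 cont bytes. acc=0x0
Byte[7]=A7: continuation. acc=(acc<<6)|0x27=0x27
Byte[8]=8A: continuation. acc=(acc<<6)|0x0A=0x9CA
Byte[9]=80: continuation. acc=(acc<<6)|0x00=0x27280
Completed: cp=U+27280 (starts at byte 6)

Answer: U+002F U+0044 U+19EDF U+27280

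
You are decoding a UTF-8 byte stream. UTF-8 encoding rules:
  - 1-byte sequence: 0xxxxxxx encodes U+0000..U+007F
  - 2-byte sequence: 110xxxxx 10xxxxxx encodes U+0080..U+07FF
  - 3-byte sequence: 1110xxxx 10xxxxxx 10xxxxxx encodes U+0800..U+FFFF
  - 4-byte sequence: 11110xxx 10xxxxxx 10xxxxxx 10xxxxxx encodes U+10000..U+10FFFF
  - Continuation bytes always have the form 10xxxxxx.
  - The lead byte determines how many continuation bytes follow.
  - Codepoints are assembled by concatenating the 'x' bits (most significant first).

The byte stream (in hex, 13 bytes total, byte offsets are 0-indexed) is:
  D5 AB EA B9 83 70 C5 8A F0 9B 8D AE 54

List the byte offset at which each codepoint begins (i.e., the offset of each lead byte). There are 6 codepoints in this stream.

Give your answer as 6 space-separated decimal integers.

Answer: 0 2 5 6 8 12

Derivation:
Byte[0]=D5: 2-byte lead, need 1 cont bytes. acc=0x15
Byte[1]=AB: continuation. acc=(acc<<6)|0x2B=0x56B
Completed: cp=U+056B (starts at byte 0)
Byte[2]=EA: 3-byte lead, need 2 cont bytes. acc=0xA
Byte[3]=B9: continuation. acc=(acc<<6)|0x39=0x2B9
Byte[4]=83: continuation. acc=(acc<<6)|0x03=0xAE43
Completed: cp=U+AE43 (starts at byte 2)
Byte[5]=70: 1-byte ASCII. cp=U+0070
Byte[6]=C5: 2-byte lead, need 1 cont bytes. acc=0x5
Byte[7]=8A: continuation. acc=(acc<<6)|0x0A=0x14A
Completed: cp=U+014A (starts at byte 6)
Byte[8]=F0: 4-byte lead, need 3 cont bytes. acc=0x0
Byte[9]=9B: continuation. acc=(acc<<6)|0x1B=0x1B
Byte[10]=8D: continuation. acc=(acc<<6)|0x0D=0x6CD
Byte[11]=AE: continuation. acc=(acc<<6)|0x2E=0x1B36E
Completed: cp=U+1B36E (starts at byte 8)
Byte[12]=54: 1-byte ASCII. cp=U+0054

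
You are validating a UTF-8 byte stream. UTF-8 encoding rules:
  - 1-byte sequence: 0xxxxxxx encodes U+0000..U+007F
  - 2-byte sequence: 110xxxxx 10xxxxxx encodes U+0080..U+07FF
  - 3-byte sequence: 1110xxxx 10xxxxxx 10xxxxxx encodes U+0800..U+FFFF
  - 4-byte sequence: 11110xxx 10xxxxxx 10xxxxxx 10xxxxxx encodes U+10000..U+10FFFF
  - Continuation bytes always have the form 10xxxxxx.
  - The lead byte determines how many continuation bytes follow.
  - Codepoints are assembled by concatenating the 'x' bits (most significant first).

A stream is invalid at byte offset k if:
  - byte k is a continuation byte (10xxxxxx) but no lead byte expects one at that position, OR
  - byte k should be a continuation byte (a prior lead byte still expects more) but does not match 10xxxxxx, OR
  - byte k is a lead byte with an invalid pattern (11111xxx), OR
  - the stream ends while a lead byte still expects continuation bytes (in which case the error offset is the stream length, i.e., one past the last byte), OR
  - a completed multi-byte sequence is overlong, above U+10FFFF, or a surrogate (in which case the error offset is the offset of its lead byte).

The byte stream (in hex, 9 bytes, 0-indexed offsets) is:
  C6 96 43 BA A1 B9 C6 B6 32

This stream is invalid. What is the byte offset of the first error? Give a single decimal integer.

Byte[0]=C6: 2-byte lead, need 1 cont bytes. acc=0x6
Byte[1]=96: continuation. acc=(acc<<6)|0x16=0x196
Completed: cp=U+0196 (starts at byte 0)
Byte[2]=43: 1-byte ASCII. cp=U+0043
Byte[3]=BA: INVALID lead byte (not 0xxx/110x/1110/11110)

Answer: 3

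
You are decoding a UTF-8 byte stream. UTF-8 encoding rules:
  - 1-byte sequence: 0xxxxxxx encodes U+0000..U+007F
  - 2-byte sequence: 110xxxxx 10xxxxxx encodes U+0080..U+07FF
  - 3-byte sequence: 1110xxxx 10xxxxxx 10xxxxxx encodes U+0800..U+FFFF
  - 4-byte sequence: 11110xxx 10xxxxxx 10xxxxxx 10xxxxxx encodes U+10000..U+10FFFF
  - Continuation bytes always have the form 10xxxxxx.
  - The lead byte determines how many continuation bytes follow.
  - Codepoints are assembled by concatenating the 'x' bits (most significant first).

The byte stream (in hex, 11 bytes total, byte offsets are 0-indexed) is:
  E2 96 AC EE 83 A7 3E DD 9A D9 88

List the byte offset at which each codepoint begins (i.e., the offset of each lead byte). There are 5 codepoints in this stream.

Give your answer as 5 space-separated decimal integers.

Answer: 0 3 6 7 9

Derivation:
Byte[0]=E2: 3-byte lead, need 2 cont bytes. acc=0x2
Byte[1]=96: continuation. acc=(acc<<6)|0x16=0x96
Byte[2]=AC: continuation. acc=(acc<<6)|0x2C=0x25AC
Completed: cp=U+25AC (starts at byte 0)
Byte[3]=EE: 3-byte lead, need 2 cont bytes. acc=0xE
Byte[4]=83: continuation. acc=(acc<<6)|0x03=0x383
Byte[5]=A7: continuation. acc=(acc<<6)|0x27=0xE0E7
Completed: cp=U+E0E7 (starts at byte 3)
Byte[6]=3E: 1-byte ASCII. cp=U+003E
Byte[7]=DD: 2-byte lead, need 1 cont bytes. acc=0x1D
Byte[8]=9A: continuation. acc=(acc<<6)|0x1A=0x75A
Completed: cp=U+075A (starts at byte 7)
Byte[9]=D9: 2-byte lead, need 1 cont bytes. acc=0x19
Byte[10]=88: continuation. acc=(acc<<6)|0x08=0x648
Completed: cp=U+0648 (starts at byte 9)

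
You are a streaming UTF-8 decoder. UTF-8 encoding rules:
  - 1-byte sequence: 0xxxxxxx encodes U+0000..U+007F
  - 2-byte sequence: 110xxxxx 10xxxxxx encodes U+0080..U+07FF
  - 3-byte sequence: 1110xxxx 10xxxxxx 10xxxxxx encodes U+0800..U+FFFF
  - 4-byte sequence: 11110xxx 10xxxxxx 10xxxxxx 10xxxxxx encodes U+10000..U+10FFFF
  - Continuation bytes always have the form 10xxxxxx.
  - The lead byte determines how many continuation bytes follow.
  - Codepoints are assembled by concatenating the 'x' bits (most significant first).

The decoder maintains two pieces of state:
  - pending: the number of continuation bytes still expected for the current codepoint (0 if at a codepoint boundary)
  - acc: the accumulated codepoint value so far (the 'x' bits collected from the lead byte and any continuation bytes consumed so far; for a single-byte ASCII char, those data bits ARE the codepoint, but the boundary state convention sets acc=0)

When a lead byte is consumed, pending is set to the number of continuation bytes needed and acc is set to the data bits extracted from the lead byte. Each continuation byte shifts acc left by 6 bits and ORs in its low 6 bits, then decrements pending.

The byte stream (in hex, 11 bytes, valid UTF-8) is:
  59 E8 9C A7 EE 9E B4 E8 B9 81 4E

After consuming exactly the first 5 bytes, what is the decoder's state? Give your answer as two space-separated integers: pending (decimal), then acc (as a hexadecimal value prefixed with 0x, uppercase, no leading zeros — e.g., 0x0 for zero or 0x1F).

Byte[0]=59: 1-byte. pending=0, acc=0x0
Byte[1]=E8: 3-byte lead. pending=2, acc=0x8
Byte[2]=9C: continuation. acc=(acc<<6)|0x1C=0x21C, pending=1
Byte[3]=A7: continuation. acc=(acc<<6)|0x27=0x8727, pending=0
Byte[4]=EE: 3-byte lead. pending=2, acc=0xE

Answer: 2 0xE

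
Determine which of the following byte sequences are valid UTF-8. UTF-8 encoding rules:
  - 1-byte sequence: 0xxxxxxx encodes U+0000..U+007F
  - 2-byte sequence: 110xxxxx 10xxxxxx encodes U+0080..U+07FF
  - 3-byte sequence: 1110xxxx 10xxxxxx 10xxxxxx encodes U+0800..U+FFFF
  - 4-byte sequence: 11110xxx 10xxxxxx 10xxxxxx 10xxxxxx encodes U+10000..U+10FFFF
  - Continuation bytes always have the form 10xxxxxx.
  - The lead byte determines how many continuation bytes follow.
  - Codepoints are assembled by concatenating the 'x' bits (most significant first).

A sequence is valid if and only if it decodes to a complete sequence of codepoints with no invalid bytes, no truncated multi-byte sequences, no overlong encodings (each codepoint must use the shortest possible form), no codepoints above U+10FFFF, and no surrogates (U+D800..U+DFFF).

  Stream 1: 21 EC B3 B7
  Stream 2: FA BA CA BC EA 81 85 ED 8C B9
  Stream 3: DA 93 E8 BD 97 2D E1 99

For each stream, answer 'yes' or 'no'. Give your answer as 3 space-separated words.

Stream 1: decodes cleanly. VALID
Stream 2: error at byte offset 0. INVALID
Stream 3: error at byte offset 8. INVALID

Answer: yes no no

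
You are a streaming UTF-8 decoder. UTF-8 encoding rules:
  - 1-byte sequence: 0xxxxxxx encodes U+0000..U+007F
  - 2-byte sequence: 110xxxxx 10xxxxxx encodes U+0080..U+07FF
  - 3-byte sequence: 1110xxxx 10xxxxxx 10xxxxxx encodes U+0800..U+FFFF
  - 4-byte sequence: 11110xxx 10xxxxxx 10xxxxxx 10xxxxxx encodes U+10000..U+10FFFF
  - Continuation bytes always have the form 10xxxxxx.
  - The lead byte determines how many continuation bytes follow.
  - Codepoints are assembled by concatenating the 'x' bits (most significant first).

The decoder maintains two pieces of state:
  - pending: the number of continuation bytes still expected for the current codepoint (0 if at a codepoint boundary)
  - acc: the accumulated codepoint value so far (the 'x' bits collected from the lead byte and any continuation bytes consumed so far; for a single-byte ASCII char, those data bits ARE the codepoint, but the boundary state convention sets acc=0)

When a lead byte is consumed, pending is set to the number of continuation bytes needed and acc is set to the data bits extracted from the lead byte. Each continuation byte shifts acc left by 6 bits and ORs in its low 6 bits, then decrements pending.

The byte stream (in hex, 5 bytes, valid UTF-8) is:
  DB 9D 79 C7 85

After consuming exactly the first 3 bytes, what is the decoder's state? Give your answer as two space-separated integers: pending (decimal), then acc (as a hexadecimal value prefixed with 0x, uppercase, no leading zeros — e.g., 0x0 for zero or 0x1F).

Byte[0]=DB: 2-byte lead. pending=1, acc=0x1B
Byte[1]=9D: continuation. acc=(acc<<6)|0x1D=0x6DD, pending=0
Byte[2]=79: 1-byte. pending=0, acc=0x0

Answer: 0 0x0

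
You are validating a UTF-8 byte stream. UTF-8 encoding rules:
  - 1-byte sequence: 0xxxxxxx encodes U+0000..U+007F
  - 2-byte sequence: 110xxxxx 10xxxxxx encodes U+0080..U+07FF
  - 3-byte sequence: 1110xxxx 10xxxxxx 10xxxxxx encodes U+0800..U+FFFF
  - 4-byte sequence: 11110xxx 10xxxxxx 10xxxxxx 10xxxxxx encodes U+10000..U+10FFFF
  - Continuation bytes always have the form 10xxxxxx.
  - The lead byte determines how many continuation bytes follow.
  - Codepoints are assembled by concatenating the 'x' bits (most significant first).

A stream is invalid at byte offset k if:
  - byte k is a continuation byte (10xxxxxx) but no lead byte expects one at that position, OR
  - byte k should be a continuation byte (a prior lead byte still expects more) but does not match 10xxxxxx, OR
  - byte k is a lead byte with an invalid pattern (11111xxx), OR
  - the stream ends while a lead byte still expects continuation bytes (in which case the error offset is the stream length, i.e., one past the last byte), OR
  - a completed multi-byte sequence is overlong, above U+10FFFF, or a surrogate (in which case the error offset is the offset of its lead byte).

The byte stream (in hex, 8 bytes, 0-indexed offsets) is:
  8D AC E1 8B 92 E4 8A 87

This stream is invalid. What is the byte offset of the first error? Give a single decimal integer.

Byte[0]=8D: INVALID lead byte (not 0xxx/110x/1110/11110)

Answer: 0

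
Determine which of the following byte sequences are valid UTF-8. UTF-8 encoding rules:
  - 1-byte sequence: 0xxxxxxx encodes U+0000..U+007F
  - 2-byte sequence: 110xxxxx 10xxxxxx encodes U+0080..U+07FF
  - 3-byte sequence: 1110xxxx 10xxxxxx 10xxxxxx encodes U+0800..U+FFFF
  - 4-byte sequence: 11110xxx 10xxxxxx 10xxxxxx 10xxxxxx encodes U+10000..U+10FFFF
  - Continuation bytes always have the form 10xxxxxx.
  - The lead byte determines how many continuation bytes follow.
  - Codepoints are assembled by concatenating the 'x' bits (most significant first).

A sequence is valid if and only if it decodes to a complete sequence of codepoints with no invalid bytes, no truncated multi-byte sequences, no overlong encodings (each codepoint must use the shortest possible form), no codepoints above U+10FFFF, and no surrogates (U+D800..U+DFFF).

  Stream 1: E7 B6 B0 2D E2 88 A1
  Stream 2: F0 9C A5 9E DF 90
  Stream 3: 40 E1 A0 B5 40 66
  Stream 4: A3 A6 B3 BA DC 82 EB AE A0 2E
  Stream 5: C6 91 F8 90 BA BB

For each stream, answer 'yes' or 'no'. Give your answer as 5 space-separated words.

Answer: yes yes yes no no

Derivation:
Stream 1: decodes cleanly. VALID
Stream 2: decodes cleanly. VALID
Stream 3: decodes cleanly. VALID
Stream 4: error at byte offset 0. INVALID
Stream 5: error at byte offset 2. INVALID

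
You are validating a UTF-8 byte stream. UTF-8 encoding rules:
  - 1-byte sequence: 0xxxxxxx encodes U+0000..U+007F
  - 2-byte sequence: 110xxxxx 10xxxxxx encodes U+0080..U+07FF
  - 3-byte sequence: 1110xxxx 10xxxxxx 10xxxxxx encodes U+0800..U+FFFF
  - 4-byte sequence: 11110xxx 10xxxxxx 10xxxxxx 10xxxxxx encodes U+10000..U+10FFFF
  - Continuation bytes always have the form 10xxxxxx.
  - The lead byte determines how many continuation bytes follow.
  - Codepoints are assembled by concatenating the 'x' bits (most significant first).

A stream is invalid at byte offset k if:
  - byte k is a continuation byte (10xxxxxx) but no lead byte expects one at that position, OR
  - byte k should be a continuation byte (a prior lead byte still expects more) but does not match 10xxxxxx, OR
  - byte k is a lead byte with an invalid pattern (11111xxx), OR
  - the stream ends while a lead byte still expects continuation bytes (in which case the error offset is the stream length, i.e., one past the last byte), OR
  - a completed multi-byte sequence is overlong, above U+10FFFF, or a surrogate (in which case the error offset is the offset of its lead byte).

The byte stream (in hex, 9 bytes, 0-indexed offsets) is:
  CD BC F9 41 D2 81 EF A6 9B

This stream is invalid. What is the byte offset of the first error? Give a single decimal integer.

Answer: 2

Derivation:
Byte[0]=CD: 2-byte lead, need 1 cont bytes. acc=0xD
Byte[1]=BC: continuation. acc=(acc<<6)|0x3C=0x37C
Completed: cp=U+037C (starts at byte 0)
Byte[2]=F9: INVALID lead byte (not 0xxx/110x/1110/11110)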